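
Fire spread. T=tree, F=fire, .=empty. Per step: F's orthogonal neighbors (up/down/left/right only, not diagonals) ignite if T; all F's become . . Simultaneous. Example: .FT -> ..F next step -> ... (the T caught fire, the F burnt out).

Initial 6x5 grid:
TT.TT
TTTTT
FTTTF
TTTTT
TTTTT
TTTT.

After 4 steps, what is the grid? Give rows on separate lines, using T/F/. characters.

Step 1: 6 trees catch fire, 2 burn out
  TT.TT
  FTTTF
  .FTF.
  FTTTF
  TTTTT
  TTTT.
Step 2: 9 trees catch fire, 6 burn out
  FT.TF
  .FTF.
  ..F..
  .FTF.
  FTTTF
  TTTT.
Step 3: 7 trees catch fire, 9 burn out
  .F.F.
  ..F..
  .....
  ..F..
  .FTF.
  FTTT.
Step 4: 3 trees catch fire, 7 burn out
  .....
  .....
  .....
  .....
  ..F..
  .FTF.

.....
.....
.....
.....
..F..
.FTF.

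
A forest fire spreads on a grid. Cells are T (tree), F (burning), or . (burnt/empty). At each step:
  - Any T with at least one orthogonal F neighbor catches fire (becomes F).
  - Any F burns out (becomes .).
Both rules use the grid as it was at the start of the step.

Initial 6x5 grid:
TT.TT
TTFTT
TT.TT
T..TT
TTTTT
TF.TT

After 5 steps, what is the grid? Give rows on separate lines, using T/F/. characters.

Step 1: 4 trees catch fire, 2 burn out
  TT.TT
  TF.FT
  TT.TT
  T..TT
  TFTTT
  F..TT
Step 2: 8 trees catch fire, 4 burn out
  TF.FT
  F...F
  TF.FT
  T..TT
  F.FTT
  ...TT
Step 3: 7 trees catch fire, 8 burn out
  F...F
  .....
  F...F
  F..FT
  ...FT
  ...TT
Step 4: 3 trees catch fire, 7 burn out
  .....
  .....
  .....
  ....F
  ....F
  ...FT
Step 5: 1 trees catch fire, 3 burn out
  .....
  .....
  .....
  .....
  .....
  ....F

.....
.....
.....
.....
.....
....F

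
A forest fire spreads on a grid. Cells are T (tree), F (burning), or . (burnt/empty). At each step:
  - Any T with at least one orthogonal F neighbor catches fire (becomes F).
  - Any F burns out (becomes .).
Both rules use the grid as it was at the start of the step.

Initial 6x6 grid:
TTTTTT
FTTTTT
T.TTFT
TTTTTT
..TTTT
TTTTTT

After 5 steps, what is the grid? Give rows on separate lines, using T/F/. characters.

Step 1: 7 trees catch fire, 2 burn out
  FTTTTT
  .FTTFT
  F.TF.F
  TTTTFT
  ..TTTT
  TTTTTT
Step 2: 10 trees catch fire, 7 burn out
  .FTTFT
  ..FF.F
  ..F...
  FTTF.F
  ..TTFT
  TTTTTT
Step 3: 8 trees catch fire, 10 burn out
  ..FF.F
  ......
  ......
  .FF...
  ..TF.F
  TTTTFT
Step 4: 3 trees catch fire, 8 burn out
  ......
  ......
  ......
  ......
  ..F...
  TTTF.F
Step 5: 1 trees catch fire, 3 burn out
  ......
  ......
  ......
  ......
  ......
  TTF...

......
......
......
......
......
TTF...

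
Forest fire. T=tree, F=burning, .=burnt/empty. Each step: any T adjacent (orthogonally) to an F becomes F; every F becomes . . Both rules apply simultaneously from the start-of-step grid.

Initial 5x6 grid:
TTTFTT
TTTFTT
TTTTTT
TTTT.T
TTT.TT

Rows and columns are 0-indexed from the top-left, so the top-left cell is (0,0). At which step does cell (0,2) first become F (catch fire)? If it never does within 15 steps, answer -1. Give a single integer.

Step 1: cell (0,2)='F' (+5 fires, +2 burnt)
  -> target ignites at step 1
Step 2: cell (0,2)='.' (+7 fires, +5 burnt)
Step 3: cell (0,2)='.' (+5 fires, +7 burnt)
Step 4: cell (0,2)='.' (+4 fires, +5 burnt)
Step 5: cell (0,2)='.' (+3 fires, +4 burnt)
Step 6: cell (0,2)='.' (+2 fires, +3 burnt)
Step 7: cell (0,2)='.' (+0 fires, +2 burnt)
  fire out at step 7

1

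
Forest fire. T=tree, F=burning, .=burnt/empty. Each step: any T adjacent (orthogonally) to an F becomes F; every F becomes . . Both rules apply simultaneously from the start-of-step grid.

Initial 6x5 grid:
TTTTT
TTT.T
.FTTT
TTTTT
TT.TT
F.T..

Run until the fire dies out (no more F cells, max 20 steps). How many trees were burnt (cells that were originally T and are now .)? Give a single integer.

Answer: 21

Derivation:
Step 1: +4 fires, +2 burnt (F count now 4)
Step 2: +7 fires, +4 burnt (F count now 7)
Step 3: +4 fires, +7 burnt (F count now 4)
Step 4: +4 fires, +4 burnt (F count now 4)
Step 5: +2 fires, +4 burnt (F count now 2)
Step 6: +0 fires, +2 burnt (F count now 0)
Fire out after step 6
Initially T: 22, now '.': 29
Total burnt (originally-T cells now '.'): 21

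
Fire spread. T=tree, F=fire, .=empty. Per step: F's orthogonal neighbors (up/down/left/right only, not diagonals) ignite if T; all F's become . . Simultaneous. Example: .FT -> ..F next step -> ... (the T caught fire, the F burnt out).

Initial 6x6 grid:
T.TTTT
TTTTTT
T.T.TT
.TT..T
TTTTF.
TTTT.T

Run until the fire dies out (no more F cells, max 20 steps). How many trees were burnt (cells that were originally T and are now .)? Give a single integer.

Step 1: +1 fires, +1 burnt (F count now 1)
Step 2: +2 fires, +1 burnt (F count now 2)
Step 3: +3 fires, +2 burnt (F count now 3)
Step 4: +4 fires, +3 burnt (F count now 4)
Step 5: +2 fires, +4 burnt (F count now 2)
Step 6: +3 fires, +2 burnt (F count now 3)
Step 7: +3 fires, +3 burnt (F count now 3)
Step 8: +5 fires, +3 burnt (F count now 5)
Step 9: +2 fires, +5 burnt (F count now 2)
Step 10: +1 fires, +2 burnt (F count now 1)
Step 11: +0 fires, +1 burnt (F count now 0)
Fire out after step 11
Initially T: 27, now '.': 35
Total burnt (originally-T cells now '.'): 26

Answer: 26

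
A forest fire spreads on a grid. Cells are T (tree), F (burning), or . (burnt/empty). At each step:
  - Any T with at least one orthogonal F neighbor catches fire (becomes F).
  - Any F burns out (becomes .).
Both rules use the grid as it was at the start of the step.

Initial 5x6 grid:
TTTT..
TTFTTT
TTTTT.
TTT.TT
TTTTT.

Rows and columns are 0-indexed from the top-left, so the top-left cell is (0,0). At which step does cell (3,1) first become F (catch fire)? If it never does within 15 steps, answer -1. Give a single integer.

Step 1: cell (3,1)='T' (+4 fires, +1 burnt)
Step 2: cell (3,1)='T' (+7 fires, +4 burnt)
Step 3: cell (3,1)='F' (+6 fires, +7 burnt)
  -> target ignites at step 3
Step 4: cell (3,1)='.' (+4 fires, +6 burnt)
Step 5: cell (3,1)='.' (+3 fires, +4 burnt)
Step 6: cell (3,1)='.' (+0 fires, +3 burnt)
  fire out at step 6

3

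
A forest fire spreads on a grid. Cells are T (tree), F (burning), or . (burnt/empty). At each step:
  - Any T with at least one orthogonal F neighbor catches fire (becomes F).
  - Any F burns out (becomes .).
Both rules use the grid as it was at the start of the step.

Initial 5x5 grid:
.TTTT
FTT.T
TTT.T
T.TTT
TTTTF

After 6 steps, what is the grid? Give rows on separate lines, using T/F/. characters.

Step 1: 4 trees catch fire, 2 burn out
  .TTTT
  .FT.T
  FTT.T
  T.TTF
  TTTF.
Step 2: 7 trees catch fire, 4 burn out
  .FTTT
  ..F.T
  .FT.F
  F.TF.
  TTF..
Step 3: 6 trees catch fire, 7 burn out
  ..FTT
  ....F
  ..F..
  ..F..
  FF...
Step 4: 2 trees catch fire, 6 burn out
  ...FF
  .....
  .....
  .....
  .....
Step 5: 0 trees catch fire, 2 burn out
  .....
  .....
  .....
  .....
  .....
Step 6: 0 trees catch fire, 0 burn out
  .....
  .....
  .....
  .....
  .....

.....
.....
.....
.....
.....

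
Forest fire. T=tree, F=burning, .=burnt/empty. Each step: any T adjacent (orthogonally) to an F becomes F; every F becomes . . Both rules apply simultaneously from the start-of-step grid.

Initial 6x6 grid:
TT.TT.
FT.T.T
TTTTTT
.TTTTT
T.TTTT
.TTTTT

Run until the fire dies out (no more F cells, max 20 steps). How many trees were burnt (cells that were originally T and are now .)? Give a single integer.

Step 1: +3 fires, +1 burnt (F count now 3)
Step 2: +2 fires, +3 burnt (F count now 2)
Step 3: +2 fires, +2 burnt (F count now 2)
Step 4: +2 fires, +2 burnt (F count now 2)
Step 5: +4 fires, +2 burnt (F count now 4)
Step 6: +5 fires, +4 burnt (F count now 5)
Step 7: +6 fires, +5 burnt (F count now 6)
Step 8: +2 fires, +6 burnt (F count now 2)
Step 9: +1 fires, +2 burnt (F count now 1)
Step 10: +0 fires, +1 burnt (F count now 0)
Fire out after step 10
Initially T: 28, now '.': 35
Total burnt (originally-T cells now '.'): 27

Answer: 27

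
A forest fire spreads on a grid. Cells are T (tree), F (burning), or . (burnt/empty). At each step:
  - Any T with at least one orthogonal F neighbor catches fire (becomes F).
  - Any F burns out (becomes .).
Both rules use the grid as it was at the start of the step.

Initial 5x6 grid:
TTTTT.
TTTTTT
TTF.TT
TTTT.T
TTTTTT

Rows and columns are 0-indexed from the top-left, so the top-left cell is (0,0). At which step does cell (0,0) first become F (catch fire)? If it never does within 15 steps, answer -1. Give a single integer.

Step 1: cell (0,0)='T' (+3 fires, +1 burnt)
Step 2: cell (0,0)='T' (+7 fires, +3 burnt)
Step 3: cell (0,0)='T' (+7 fires, +7 burnt)
Step 4: cell (0,0)='F' (+6 fires, +7 burnt)
  -> target ignites at step 4
Step 5: cell (0,0)='.' (+2 fires, +6 burnt)
Step 6: cell (0,0)='.' (+1 fires, +2 burnt)
Step 7: cell (0,0)='.' (+0 fires, +1 burnt)
  fire out at step 7

4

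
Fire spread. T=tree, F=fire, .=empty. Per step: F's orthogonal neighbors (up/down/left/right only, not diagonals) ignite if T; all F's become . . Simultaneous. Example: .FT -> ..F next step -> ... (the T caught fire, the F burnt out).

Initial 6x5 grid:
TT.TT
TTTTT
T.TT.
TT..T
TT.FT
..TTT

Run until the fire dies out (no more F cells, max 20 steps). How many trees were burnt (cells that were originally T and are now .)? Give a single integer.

Step 1: +2 fires, +1 burnt (F count now 2)
Step 2: +3 fires, +2 burnt (F count now 3)
Step 3: +0 fires, +3 burnt (F count now 0)
Fire out after step 3
Initially T: 21, now '.': 14
Total burnt (originally-T cells now '.'): 5

Answer: 5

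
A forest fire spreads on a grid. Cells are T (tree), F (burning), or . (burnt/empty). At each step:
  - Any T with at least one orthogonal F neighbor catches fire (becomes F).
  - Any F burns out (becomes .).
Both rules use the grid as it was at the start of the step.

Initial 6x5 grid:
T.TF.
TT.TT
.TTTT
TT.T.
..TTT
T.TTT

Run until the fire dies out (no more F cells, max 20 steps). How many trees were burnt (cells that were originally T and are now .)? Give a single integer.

Step 1: +2 fires, +1 burnt (F count now 2)
Step 2: +2 fires, +2 burnt (F count now 2)
Step 3: +3 fires, +2 burnt (F count now 3)
Step 4: +2 fires, +3 burnt (F count now 2)
Step 5: +5 fires, +2 burnt (F count now 5)
Step 6: +4 fires, +5 burnt (F count now 4)
Step 7: +1 fires, +4 burnt (F count now 1)
Step 8: +0 fires, +1 burnt (F count now 0)
Fire out after step 8
Initially T: 20, now '.': 29
Total burnt (originally-T cells now '.'): 19

Answer: 19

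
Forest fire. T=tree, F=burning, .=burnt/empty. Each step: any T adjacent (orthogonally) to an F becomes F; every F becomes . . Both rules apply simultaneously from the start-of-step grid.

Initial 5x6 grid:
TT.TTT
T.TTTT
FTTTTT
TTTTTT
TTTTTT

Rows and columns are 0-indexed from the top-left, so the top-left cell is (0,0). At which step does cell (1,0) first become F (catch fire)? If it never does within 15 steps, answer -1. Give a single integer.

Step 1: cell (1,0)='F' (+3 fires, +1 burnt)
  -> target ignites at step 1
Step 2: cell (1,0)='.' (+4 fires, +3 burnt)
Step 3: cell (1,0)='.' (+5 fires, +4 burnt)
Step 4: cell (1,0)='.' (+4 fires, +5 burnt)
Step 5: cell (1,0)='.' (+5 fires, +4 burnt)
Step 6: cell (1,0)='.' (+4 fires, +5 burnt)
Step 7: cell (1,0)='.' (+2 fires, +4 burnt)
Step 8: cell (1,0)='.' (+0 fires, +2 burnt)
  fire out at step 8

1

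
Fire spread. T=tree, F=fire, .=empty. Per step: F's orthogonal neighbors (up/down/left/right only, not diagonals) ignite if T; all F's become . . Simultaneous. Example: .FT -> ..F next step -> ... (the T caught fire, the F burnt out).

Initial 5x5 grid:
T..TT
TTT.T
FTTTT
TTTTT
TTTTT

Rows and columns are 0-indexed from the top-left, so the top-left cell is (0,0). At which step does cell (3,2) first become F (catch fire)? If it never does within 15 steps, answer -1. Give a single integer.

Step 1: cell (3,2)='T' (+3 fires, +1 burnt)
Step 2: cell (3,2)='T' (+5 fires, +3 burnt)
Step 3: cell (3,2)='F' (+4 fires, +5 burnt)
  -> target ignites at step 3
Step 4: cell (3,2)='.' (+3 fires, +4 burnt)
Step 5: cell (3,2)='.' (+3 fires, +3 burnt)
Step 6: cell (3,2)='.' (+2 fires, +3 burnt)
Step 7: cell (3,2)='.' (+1 fires, +2 burnt)
Step 8: cell (3,2)='.' (+0 fires, +1 burnt)
  fire out at step 8

3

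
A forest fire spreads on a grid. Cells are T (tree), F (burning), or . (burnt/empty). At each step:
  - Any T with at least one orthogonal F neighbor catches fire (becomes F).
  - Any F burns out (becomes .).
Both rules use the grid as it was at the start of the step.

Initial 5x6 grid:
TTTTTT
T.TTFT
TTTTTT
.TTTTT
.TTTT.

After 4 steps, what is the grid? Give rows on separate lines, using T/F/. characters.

Step 1: 4 trees catch fire, 1 burn out
  TTTTFT
  T.TF.F
  TTTTFT
  .TTTTT
  .TTTT.
Step 2: 6 trees catch fire, 4 burn out
  TTTF.F
  T.F...
  TTTF.F
  .TTTFT
  .TTTT.
Step 3: 5 trees catch fire, 6 burn out
  TTF...
  T.....
  TTF...
  .TTF.F
  .TTTF.
Step 4: 4 trees catch fire, 5 burn out
  TF....
  T.....
  TF....
  .TF...
  .TTF..

TF....
T.....
TF....
.TF...
.TTF..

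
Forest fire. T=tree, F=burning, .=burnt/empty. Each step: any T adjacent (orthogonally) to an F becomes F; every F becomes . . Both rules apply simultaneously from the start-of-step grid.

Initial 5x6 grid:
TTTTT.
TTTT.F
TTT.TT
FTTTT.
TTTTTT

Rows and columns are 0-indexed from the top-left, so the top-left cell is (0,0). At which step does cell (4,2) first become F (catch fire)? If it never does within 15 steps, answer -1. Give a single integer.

Step 1: cell (4,2)='T' (+4 fires, +2 burnt)
Step 2: cell (4,2)='T' (+5 fires, +4 burnt)
Step 3: cell (4,2)='F' (+6 fires, +5 burnt)
  -> target ignites at step 3
Step 4: cell (4,2)='.' (+4 fires, +6 burnt)
Step 5: cell (4,2)='.' (+3 fires, +4 burnt)
Step 6: cell (4,2)='.' (+1 fires, +3 burnt)
Step 7: cell (4,2)='.' (+1 fires, +1 burnt)
Step 8: cell (4,2)='.' (+0 fires, +1 burnt)
  fire out at step 8

3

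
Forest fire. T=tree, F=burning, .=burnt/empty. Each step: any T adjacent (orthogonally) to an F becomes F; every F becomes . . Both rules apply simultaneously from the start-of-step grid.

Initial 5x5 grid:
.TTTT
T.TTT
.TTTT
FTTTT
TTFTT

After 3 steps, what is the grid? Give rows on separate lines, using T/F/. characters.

Step 1: 5 trees catch fire, 2 burn out
  .TTTT
  T.TTT
  .TTTT
  .FFTT
  FF.FT
Step 2: 4 trees catch fire, 5 burn out
  .TTTT
  T.TTT
  .FFTT
  ...FT
  ....F
Step 3: 3 trees catch fire, 4 burn out
  .TTTT
  T.FTT
  ...FT
  ....F
  .....

.TTTT
T.FTT
...FT
....F
.....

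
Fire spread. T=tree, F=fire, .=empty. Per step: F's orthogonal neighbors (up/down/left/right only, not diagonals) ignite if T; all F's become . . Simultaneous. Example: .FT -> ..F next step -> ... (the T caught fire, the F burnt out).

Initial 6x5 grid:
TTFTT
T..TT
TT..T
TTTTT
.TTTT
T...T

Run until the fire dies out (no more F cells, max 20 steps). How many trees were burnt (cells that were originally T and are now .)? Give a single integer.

Step 1: +2 fires, +1 burnt (F count now 2)
Step 2: +3 fires, +2 burnt (F count now 3)
Step 3: +2 fires, +3 burnt (F count now 2)
Step 4: +2 fires, +2 burnt (F count now 2)
Step 5: +3 fires, +2 burnt (F count now 3)
Step 6: +3 fires, +3 burnt (F count now 3)
Step 7: +4 fires, +3 burnt (F count now 4)
Step 8: +1 fires, +4 burnt (F count now 1)
Step 9: +0 fires, +1 burnt (F count now 0)
Fire out after step 9
Initially T: 21, now '.': 29
Total burnt (originally-T cells now '.'): 20

Answer: 20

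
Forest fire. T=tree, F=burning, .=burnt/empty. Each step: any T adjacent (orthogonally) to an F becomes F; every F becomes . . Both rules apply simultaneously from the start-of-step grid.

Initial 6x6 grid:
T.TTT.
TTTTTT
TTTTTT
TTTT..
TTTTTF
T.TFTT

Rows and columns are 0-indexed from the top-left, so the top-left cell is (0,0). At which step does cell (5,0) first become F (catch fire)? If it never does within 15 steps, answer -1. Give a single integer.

Step 1: cell (5,0)='T' (+5 fires, +2 burnt)
Step 2: cell (5,0)='T' (+2 fires, +5 burnt)
Step 3: cell (5,0)='T' (+3 fires, +2 burnt)
Step 4: cell (5,0)='T' (+5 fires, +3 burnt)
Step 5: cell (5,0)='F' (+7 fires, +5 burnt)
  -> target ignites at step 5
Step 6: cell (5,0)='.' (+5 fires, +7 burnt)
Step 7: cell (5,0)='.' (+1 fires, +5 burnt)
Step 8: cell (5,0)='.' (+1 fires, +1 burnt)
Step 9: cell (5,0)='.' (+0 fires, +1 burnt)
  fire out at step 9

5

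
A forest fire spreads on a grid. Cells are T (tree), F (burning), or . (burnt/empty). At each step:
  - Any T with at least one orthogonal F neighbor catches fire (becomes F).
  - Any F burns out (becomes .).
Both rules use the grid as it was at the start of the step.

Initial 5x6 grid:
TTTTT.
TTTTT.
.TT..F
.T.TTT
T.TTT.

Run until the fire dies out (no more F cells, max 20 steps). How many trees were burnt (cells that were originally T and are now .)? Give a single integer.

Answer: 6

Derivation:
Step 1: +1 fires, +1 burnt (F count now 1)
Step 2: +1 fires, +1 burnt (F count now 1)
Step 3: +2 fires, +1 burnt (F count now 2)
Step 4: +1 fires, +2 burnt (F count now 1)
Step 5: +1 fires, +1 burnt (F count now 1)
Step 6: +0 fires, +1 burnt (F count now 0)
Fire out after step 6
Initially T: 20, now '.': 16
Total burnt (originally-T cells now '.'): 6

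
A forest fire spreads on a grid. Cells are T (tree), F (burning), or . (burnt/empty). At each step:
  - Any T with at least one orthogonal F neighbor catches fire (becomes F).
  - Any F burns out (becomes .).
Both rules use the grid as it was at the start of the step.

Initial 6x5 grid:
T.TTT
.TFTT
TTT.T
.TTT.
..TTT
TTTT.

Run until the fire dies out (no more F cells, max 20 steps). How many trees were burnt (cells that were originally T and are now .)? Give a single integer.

Answer: 20

Derivation:
Step 1: +4 fires, +1 burnt (F count now 4)
Step 2: +4 fires, +4 burnt (F count now 4)
Step 3: +6 fires, +4 burnt (F count now 6)
Step 4: +2 fires, +6 burnt (F count now 2)
Step 5: +3 fires, +2 burnt (F count now 3)
Step 6: +1 fires, +3 burnt (F count now 1)
Step 7: +0 fires, +1 burnt (F count now 0)
Fire out after step 7
Initially T: 21, now '.': 29
Total burnt (originally-T cells now '.'): 20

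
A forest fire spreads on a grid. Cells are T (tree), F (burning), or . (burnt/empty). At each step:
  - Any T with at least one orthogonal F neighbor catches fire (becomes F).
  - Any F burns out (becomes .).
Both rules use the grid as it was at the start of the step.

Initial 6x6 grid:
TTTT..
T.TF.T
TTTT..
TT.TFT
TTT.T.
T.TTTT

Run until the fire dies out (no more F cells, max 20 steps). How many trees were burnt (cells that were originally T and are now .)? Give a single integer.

Step 1: +6 fires, +2 burnt (F count now 6)
Step 2: +3 fires, +6 burnt (F count now 3)
Step 3: +4 fires, +3 burnt (F count now 4)
Step 4: +4 fires, +4 burnt (F count now 4)
Step 5: +4 fires, +4 burnt (F count now 4)
Step 6: +1 fires, +4 burnt (F count now 1)
Step 7: +1 fires, +1 burnt (F count now 1)
Step 8: +0 fires, +1 burnt (F count now 0)
Fire out after step 8
Initially T: 24, now '.': 35
Total burnt (originally-T cells now '.'): 23

Answer: 23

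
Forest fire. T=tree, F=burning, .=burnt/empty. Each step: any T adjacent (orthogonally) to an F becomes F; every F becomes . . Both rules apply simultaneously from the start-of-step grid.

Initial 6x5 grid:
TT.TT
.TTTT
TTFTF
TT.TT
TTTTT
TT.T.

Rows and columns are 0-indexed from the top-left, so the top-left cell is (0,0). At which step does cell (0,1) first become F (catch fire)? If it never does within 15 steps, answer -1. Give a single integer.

Step 1: cell (0,1)='T' (+5 fires, +2 burnt)
Step 2: cell (0,1)='T' (+7 fires, +5 burnt)
Step 3: cell (0,1)='F' (+5 fires, +7 burnt)
  -> target ignites at step 3
Step 4: cell (0,1)='.' (+5 fires, +5 burnt)
Step 5: cell (0,1)='.' (+1 fires, +5 burnt)
Step 6: cell (0,1)='.' (+0 fires, +1 burnt)
  fire out at step 6

3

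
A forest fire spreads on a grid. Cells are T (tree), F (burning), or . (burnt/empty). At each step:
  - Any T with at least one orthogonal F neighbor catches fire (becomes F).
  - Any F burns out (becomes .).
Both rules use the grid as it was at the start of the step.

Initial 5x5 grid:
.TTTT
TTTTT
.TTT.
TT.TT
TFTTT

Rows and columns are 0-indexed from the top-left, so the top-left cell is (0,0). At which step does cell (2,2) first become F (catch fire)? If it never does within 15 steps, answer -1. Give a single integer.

Step 1: cell (2,2)='T' (+3 fires, +1 burnt)
Step 2: cell (2,2)='T' (+3 fires, +3 burnt)
Step 3: cell (2,2)='F' (+4 fires, +3 burnt)
  -> target ignites at step 3
Step 4: cell (2,2)='.' (+5 fires, +4 burnt)
Step 5: cell (2,2)='.' (+2 fires, +5 burnt)
Step 6: cell (2,2)='.' (+2 fires, +2 burnt)
Step 7: cell (2,2)='.' (+1 fires, +2 burnt)
Step 8: cell (2,2)='.' (+0 fires, +1 burnt)
  fire out at step 8

3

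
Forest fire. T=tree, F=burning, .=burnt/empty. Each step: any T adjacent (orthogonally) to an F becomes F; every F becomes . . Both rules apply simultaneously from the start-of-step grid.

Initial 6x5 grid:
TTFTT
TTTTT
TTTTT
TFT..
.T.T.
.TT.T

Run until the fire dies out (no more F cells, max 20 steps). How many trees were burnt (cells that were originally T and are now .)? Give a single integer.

Answer: 19

Derivation:
Step 1: +7 fires, +2 burnt (F count now 7)
Step 2: +7 fires, +7 burnt (F count now 7)
Step 3: +4 fires, +7 burnt (F count now 4)
Step 4: +1 fires, +4 burnt (F count now 1)
Step 5: +0 fires, +1 burnt (F count now 0)
Fire out after step 5
Initially T: 21, now '.': 28
Total burnt (originally-T cells now '.'): 19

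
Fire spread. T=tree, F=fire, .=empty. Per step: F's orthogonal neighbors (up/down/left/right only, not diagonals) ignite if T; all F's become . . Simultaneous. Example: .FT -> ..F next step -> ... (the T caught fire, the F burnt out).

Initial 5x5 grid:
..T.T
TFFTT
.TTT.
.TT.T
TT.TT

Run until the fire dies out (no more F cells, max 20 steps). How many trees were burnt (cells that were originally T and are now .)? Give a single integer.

Step 1: +5 fires, +2 burnt (F count now 5)
Step 2: +4 fires, +5 burnt (F count now 4)
Step 3: +2 fires, +4 burnt (F count now 2)
Step 4: +1 fires, +2 burnt (F count now 1)
Step 5: +0 fires, +1 burnt (F count now 0)
Fire out after step 5
Initially T: 15, now '.': 22
Total burnt (originally-T cells now '.'): 12

Answer: 12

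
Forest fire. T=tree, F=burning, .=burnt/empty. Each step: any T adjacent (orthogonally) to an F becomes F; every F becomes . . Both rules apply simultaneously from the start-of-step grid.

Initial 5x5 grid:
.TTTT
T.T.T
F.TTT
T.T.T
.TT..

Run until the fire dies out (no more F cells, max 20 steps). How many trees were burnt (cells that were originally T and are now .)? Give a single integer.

Answer: 2

Derivation:
Step 1: +2 fires, +1 burnt (F count now 2)
Step 2: +0 fires, +2 burnt (F count now 0)
Fire out after step 2
Initially T: 15, now '.': 12
Total burnt (originally-T cells now '.'): 2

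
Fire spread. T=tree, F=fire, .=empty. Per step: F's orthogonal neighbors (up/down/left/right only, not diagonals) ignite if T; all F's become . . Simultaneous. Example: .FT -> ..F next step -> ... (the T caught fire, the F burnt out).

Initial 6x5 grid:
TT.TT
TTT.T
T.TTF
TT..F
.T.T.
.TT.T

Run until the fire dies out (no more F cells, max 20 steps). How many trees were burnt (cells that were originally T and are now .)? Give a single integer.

Step 1: +2 fires, +2 burnt (F count now 2)
Step 2: +2 fires, +2 burnt (F count now 2)
Step 3: +2 fires, +2 burnt (F count now 2)
Step 4: +1 fires, +2 burnt (F count now 1)
Step 5: +2 fires, +1 burnt (F count now 2)
Step 6: +2 fires, +2 burnt (F count now 2)
Step 7: +1 fires, +2 burnt (F count now 1)
Step 8: +1 fires, +1 burnt (F count now 1)
Step 9: +1 fires, +1 burnt (F count now 1)
Step 10: +1 fires, +1 burnt (F count now 1)
Step 11: +1 fires, +1 burnt (F count now 1)
Step 12: +0 fires, +1 burnt (F count now 0)
Fire out after step 12
Initially T: 18, now '.': 28
Total burnt (originally-T cells now '.'): 16

Answer: 16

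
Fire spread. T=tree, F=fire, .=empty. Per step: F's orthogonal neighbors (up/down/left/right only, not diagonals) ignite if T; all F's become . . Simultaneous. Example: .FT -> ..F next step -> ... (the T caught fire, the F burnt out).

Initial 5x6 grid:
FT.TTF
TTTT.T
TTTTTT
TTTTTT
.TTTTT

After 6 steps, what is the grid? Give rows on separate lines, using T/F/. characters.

Step 1: 4 trees catch fire, 2 burn out
  .F.TF.
  FTTT.F
  TTTTTT
  TTTTTT
  .TTTTT
Step 2: 4 trees catch fire, 4 burn out
  ...F..
  .FTT..
  FTTTTF
  TTTTTT
  .TTTTT
Step 3: 6 trees catch fire, 4 burn out
  ......
  ..FF..
  .FTTF.
  FTTTTF
  .TTTTT
Step 4: 5 trees catch fire, 6 burn out
  ......
  ......
  ..FF..
  .FTTF.
  .TTTTF
Step 5: 4 trees catch fire, 5 burn out
  ......
  ......
  ......
  ..FF..
  .FTTF.
Step 6: 2 trees catch fire, 4 burn out
  ......
  ......
  ......
  ......
  ..FF..

......
......
......
......
..FF..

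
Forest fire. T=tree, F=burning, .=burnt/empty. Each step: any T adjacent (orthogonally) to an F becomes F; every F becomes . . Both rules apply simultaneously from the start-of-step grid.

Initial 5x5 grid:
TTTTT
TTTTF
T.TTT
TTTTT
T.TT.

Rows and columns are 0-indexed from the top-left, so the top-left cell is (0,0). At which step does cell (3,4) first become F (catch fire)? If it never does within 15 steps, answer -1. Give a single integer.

Step 1: cell (3,4)='T' (+3 fires, +1 burnt)
Step 2: cell (3,4)='F' (+4 fires, +3 burnt)
  -> target ignites at step 2
Step 3: cell (3,4)='.' (+4 fires, +4 burnt)
Step 4: cell (3,4)='.' (+4 fires, +4 burnt)
Step 5: cell (3,4)='.' (+4 fires, +4 burnt)
Step 6: cell (3,4)='.' (+1 fires, +4 burnt)
Step 7: cell (3,4)='.' (+1 fires, +1 burnt)
Step 8: cell (3,4)='.' (+0 fires, +1 burnt)
  fire out at step 8

2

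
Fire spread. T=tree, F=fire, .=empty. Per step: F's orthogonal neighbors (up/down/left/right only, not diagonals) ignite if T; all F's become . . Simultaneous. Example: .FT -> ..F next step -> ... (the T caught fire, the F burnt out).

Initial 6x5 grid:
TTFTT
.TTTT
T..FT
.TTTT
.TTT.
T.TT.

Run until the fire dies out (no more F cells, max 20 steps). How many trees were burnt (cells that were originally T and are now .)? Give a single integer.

Answer: 18

Derivation:
Step 1: +6 fires, +2 burnt (F count now 6)
Step 2: +7 fires, +6 burnt (F count now 7)
Step 3: +3 fires, +7 burnt (F count now 3)
Step 4: +2 fires, +3 burnt (F count now 2)
Step 5: +0 fires, +2 burnt (F count now 0)
Fire out after step 5
Initially T: 20, now '.': 28
Total burnt (originally-T cells now '.'): 18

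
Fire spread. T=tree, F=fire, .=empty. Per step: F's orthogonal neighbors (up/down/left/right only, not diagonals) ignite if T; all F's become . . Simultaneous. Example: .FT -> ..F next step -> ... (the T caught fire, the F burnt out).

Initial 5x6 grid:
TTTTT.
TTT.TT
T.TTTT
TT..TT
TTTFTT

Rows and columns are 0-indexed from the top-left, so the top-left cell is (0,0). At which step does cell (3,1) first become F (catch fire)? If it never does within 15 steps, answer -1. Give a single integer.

Step 1: cell (3,1)='T' (+2 fires, +1 burnt)
Step 2: cell (3,1)='T' (+3 fires, +2 burnt)
Step 3: cell (3,1)='F' (+4 fires, +3 burnt)
  -> target ignites at step 3
Step 4: cell (3,1)='.' (+4 fires, +4 burnt)
Step 5: cell (3,1)='.' (+4 fires, +4 burnt)
Step 6: cell (3,1)='.' (+3 fires, +4 burnt)
Step 7: cell (3,1)='.' (+3 fires, +3 burnt)
Step 8: cell (3,1)='.' (+1 fires, +3 burnt)
Step 9: cell (3,1)='.' (+0 fires, +1 burnt)
  fire out at step 9

3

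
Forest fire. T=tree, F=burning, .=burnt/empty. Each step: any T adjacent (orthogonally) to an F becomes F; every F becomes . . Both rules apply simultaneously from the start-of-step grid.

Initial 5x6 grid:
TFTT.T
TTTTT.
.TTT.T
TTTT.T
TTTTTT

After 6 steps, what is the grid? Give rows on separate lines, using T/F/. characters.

Step 1: 3 trees catch fire, 1 burn out
  F.FT.T
  TFTTT.
  .TTT.T
  TTTT.T
  TTTTTT
Step 2: 4 trees catch fire, 3 burn out
  ...F.T
  F.FTT.
  .FTT.T
  TTTT.T
  TTTTTT
Step 3: 3 trees catch fire, 4 burn out
  .....T
  ...FT.
  ..FT.T
  TFTT.T
  TTTTTT
Step 4: 5 trees catch fire, 3 burn out
  .....T
  ....F.
  ...F.T
  F.FT.T
  TFTTTT
Step 5: 3 trees catch fire, 5 burn out
  .....T
  ......
  .....T
  ...F.T
  F.FTTT
Step 6: 1 trees catch fire, 3 burn out
  .....T
  ......
  .....T
  .....T
  ...FTT

.....T
......
.....T
.....T
...FTT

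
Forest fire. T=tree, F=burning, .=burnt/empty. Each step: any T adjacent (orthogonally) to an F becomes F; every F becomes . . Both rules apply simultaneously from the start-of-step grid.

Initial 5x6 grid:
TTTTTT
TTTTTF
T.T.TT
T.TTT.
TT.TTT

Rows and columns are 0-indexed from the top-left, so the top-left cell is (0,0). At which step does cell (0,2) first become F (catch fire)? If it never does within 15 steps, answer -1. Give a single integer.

Step 1: cell (0,2)='T' (+3 fires, +1 burnt)
Step 2: cell (0,2)='T' (+3 fires, +3 burnt)
Step 3: cell (0,2)='T' (+3 fires, +3 burnt)
Step 4: cell (0,2)='F' (+5 fires, +3 burnt)
  -> target ignites at step 4
Step 5: cell (0,2)='.' (+5 fires, +5 burnt)
Step 6: cell (0,2)='.' (+2 fires, +5 burnt)
Step 7: cell (0,2)='.' (+1 fires, +2 burnt)
Step 8: cell (0,2)='.' (+1 fires, +1 burnt)
Step 9: cell (0,2)='.' (+1 fires, +1 burnt)
Step 10: cell (0,2)='.' (+0 fires, +1 burnt)
  fire out at step 10

4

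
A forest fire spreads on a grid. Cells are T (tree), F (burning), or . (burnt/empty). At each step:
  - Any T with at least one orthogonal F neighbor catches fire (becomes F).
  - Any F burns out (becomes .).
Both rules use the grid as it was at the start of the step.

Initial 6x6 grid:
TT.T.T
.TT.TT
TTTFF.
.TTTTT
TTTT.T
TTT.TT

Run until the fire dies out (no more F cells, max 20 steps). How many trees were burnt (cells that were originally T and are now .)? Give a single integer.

Step 1: +4 fires, +2 burnt (F count now 4)
Step 2: +6 fires, +4 burnt (F count now 6)
Step 3: +6 fires, +6 burnt (F count now 6)
Step 4: +4 fires, +6 burnt (F count now 4)
Step 5: +4 fires, +4 burnt (F count now 4)
Step 6: +1 fires, +4 burnt (F count now 1)
Step 7: +0 fires, +1 burnt (F count now 0)
Fire out after step 7
Initially T: 26, now '.': 35
Total burnt (originally-T cells now '.'): 25

Answer: 25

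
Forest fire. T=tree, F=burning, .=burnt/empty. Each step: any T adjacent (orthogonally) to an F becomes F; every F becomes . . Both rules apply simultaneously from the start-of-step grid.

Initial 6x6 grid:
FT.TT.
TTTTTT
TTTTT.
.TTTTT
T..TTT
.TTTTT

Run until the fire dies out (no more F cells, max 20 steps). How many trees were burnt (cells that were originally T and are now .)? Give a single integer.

Answer: 27

Derivation:
Step 1: +2 fires, +1 burnt (F count now 2)
Step 2: +2 fires, +2 burnt (F count now 2)
Step 3: +2 fires, +2 burnt (F count now 2)
Step 4: +3 fires, +2 burnt (F count now 3)
Step 5: +4 fires, +3 burnt (F count now 4)
Step 6: +4 fires, +4 burnt (F count now 4)
Step 7: +2 fires, +4 burnt (F count now 2)
Step 8: +3 fires, +2 burnt (F count now 3)
Step 9: +3 fires, +3 burnt (F count now 3)
Step 10: +2 fires, +3 burnt (F count now 2)
Step 11: +0 fires, +2 burnt (F count now 0)
Fire out after step 11
Initially T: 28, now '.': 35
Total burnt (originally-T cells now '.'): 27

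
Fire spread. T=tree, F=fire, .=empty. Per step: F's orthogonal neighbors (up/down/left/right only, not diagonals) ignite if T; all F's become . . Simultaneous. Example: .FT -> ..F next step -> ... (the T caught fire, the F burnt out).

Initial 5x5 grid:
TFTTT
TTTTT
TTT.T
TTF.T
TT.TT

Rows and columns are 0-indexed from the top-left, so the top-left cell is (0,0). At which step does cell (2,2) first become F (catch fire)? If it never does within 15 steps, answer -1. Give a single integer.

Step 1: cell (2,2)='F' (+5 fires, +2 burnt)
  -> target ignites at step 1
Step 2: cell (2,2)='.' (+6 fires, +5 burnt)
Step 3: cell (2,2)='.' (+4 fires, +6 burnt)
Step 4: cell (2,2)='.' (+1 fires, +4 burnt)
Step 5: cell (2,2)='.' (+1 fires, +1 burnt)
Step 6: cell (2,2)='.' (+1 fires, +1 burnt)
Step 7: cell (2,2)='.' (+1 fires, +1 burnt)
Step 8: cell (2,2)='.' (+1 fires, +1 burnt)
Step 9: cell (2,2)='.' (+0 fires, +1 burnt)
  fire out at step 9

1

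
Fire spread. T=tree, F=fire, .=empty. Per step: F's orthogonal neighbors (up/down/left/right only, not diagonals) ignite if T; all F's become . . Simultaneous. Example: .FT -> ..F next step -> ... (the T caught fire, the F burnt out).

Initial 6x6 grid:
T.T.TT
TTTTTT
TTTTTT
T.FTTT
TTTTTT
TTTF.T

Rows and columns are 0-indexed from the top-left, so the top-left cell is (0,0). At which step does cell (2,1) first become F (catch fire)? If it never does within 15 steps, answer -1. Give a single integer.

Step 1: cell (2,1)='T' (+5 fires, +2 burnt)
Step 2: cell (2,1)='F' (+7 fires, +5 burnt)
  -> target ignites at step 2
Step 3: cell (2,1)='.' (+9 fires, +7 burnt)
Step 4: cell (2,1)='.' (+5 fires, +9 burnt)
Step 5: cell (2,1)='.' (+3 fires, +5 burnt)
Step 6: cell (2,1)='.' (+1 fires, +3 burnt)
Step 7: cell (2,1)='.' (+0 fires, +1 burnt)
  fire out at step 7

2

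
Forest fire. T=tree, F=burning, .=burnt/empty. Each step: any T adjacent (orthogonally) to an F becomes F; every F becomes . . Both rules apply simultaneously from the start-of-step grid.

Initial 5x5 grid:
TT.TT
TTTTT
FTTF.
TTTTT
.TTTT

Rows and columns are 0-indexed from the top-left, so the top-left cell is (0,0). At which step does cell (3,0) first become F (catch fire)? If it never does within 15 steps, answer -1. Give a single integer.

Step 1: cell (3,0)='F' (+6 fires, +2 burnt)
  -> target ignites at step 1
Step 2: cell (3,0)='.' (+9 fires, +6 burnt)
Step 3: cell (3,0)='.' (+5 fires, +9 burnt)
Step 4: cell (3,0)='.' (+0 fires, +5 burnt)
  fire out at step 4

1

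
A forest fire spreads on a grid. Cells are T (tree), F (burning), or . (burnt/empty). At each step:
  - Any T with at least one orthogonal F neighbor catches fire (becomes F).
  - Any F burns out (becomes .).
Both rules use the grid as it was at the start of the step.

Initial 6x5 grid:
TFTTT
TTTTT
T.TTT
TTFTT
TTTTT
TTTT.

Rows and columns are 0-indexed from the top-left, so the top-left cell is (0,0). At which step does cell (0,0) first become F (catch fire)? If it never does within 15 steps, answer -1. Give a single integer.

Step 1: cell (0,0)='F' (+7 fires, +2 burnt)
  -> target ignites at step 1
Step 2: cell (0,0)='.' (+9 fires, +7 burnt)
Step 3: cell (0,0)='.' (+8 fires, +9 burnt)
Step 4: cell (0,0)='.' (+2 fires, +8 burnt)
Step 5: cell (0,0)='.' (+0 fires, +2 burnt)
  fire out at step 5

1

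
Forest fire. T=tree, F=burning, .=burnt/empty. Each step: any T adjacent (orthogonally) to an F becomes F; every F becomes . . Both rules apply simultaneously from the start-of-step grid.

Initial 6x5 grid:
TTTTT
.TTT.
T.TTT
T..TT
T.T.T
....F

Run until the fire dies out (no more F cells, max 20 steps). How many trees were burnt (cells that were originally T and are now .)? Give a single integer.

Answer: 14

Derivation:
Step 1: +1 fires, +1 burnt (F count now 1)
Step 2: +1 fires, +1 burnt (F count now 1)
Step 3: +2 fires, +1 burnt (F count now 2)
Step 4: +1 fires, +2 burnt (F count now 1)
Step 5: +2 fires, +1 burnt (F count now 2)
Step 6: +2 fires, +2 burnt (F count now 2)
Step 7: +3 fires, +2 burnt (F count now 3)
Step 8: +1 fires, +3 burnt (F count now 1)
Step 9: +1 fires, +1 burnt (F count now 1)
Step 10: +0 fires, +1 burnt (F count now 0)
Fire out after step 10
Initially T: 18, now '.': 26
Total burnt (originally-T cells now '.'): 14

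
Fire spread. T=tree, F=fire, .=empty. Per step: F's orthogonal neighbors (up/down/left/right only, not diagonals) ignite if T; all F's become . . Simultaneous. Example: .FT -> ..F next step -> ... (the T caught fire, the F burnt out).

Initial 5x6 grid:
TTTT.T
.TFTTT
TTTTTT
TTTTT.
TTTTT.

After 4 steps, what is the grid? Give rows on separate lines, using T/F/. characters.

Step 1: 4 trees catch fire, 1 burn out
  TTFT.T
  .F.FTT
  TTFTTT
  TTTTT.
  TTTTT.
Step 2: 6 trees catch fire, 4 burn out
  TF.F.T
  ....FT
  TF.FTT
  TTFTT.
  TTTTT.
Step 3: 7 trees catch fire, 6 burn out
  F....T
  .....F
  F...FT
  TF.FT.
  TTFTT.
Step 4: 6 trees catch fire, 7 burn out
  .....F
  ......
  .....F
  F...F.
  TF.FT.

.....F
......
.....F
F...F.
TF.FT.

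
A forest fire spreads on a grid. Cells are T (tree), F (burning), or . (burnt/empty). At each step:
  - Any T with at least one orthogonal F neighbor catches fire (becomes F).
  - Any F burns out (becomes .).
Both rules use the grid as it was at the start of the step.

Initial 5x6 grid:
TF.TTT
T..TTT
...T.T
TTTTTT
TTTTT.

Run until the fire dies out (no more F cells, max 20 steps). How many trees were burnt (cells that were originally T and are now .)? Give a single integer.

Answer: 2

Derivation:
Step 1: +1 fires, +1 burnt (F count now 1)
Step 2: +1 fires, +1 burnt (F count now 1)
Step 3: +0 fires, +1 burnt (F count now 0)
Fire out after step 3
Initially T: 21, now '.': 11
Total burnt (originally-T cells now '.'): 2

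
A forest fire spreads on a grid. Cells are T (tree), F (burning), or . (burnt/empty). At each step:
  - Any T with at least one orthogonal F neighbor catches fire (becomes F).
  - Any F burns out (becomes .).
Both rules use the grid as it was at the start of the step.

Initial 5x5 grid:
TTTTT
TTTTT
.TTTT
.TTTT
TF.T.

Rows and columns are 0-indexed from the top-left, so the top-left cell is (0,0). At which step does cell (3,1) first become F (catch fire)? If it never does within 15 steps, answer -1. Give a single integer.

Step 1: cell (3,1)='F' (+2 fires, +1 burnt)
  -> target ignites at step 1
Step 2: cell (3,1)='.' (+2 fires, +2 burnt)
Step 3: cell (3,1)='.' (+3 fires, +2 burnt)
Step 4: cell (3,1)='.' (+6 fires, +3 burnt)
Step 5: cell (3,1)='.' (+4 fires, +6 burnt)
Step 6: cell (3,1)='.' (+2 fires, +4 burnt)
Step 7: cell (3,1)='.' (+1 fires, +2 burnt)
Step 8: cell (3,1)='.' (+0 fires, +1 burnt)
  fire out at step 8

1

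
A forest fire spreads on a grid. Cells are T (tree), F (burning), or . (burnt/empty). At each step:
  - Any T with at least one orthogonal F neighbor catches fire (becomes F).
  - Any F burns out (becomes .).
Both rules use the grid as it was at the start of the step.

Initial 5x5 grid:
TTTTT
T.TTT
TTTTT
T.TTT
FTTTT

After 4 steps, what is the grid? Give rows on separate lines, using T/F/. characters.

Step 1: 2 trees catch fire, 1 burn out
  TTTTT
  T.TTT
  TTTTT
  F.TTT
  .FTTT
Step 2: 2 trees catch fire, 2 burn out
  TTTTT
  T.TTT
  FTTTT
  ..TTT
  ..FTT
Step 3: 4 trees catch fire, 2 burn out
  TTTTT
  F.TTT
  .FTTT
  ..FTT
  ...FT
Step 4: 4 trees catch fire, 4 burn out
  FTTTT
  ..TTT
  ..FTT
  ...FT
  ....F

FTTTT
..TTT
..FTT
...FT
....F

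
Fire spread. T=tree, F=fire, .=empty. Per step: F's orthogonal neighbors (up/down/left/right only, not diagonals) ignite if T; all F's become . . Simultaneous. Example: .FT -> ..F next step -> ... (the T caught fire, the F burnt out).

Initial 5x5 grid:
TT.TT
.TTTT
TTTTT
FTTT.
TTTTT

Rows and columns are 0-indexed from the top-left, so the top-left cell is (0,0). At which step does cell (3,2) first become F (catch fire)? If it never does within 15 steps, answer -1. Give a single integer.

Step 1: cell (3,2)='T' (+3 fires, +1 burnt)
Step 2: cell (3,2)='F' (+3 fires, +3 burnt)
  -> target ignites at step 2
Step 3: cell (3,2)='.' (+4 fires, +3 burnt)
Step 4: cell (3,2)='.' (+4 fires, +4 burnt)
Step 5: cell (3,2)='.' (+4 fires, +4 burnt)
Step 6: cell (3,2)='.' (+2 fires, +4 burnt)
Step 7: cell (3,2)='.' (+1 fires, +2 burnt)
Step 8: cell (3,2)='.' (+0 fires, +1 burnt)
  fire out at step 8

2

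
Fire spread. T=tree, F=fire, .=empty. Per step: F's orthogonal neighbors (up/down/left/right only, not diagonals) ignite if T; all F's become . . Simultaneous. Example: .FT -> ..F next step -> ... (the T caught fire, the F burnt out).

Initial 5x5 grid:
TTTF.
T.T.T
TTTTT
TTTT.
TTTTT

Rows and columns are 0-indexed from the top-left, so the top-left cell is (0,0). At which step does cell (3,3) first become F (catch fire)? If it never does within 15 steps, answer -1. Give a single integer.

Step 1: cell (3,3)='T' (+1 fires, +1 burnt)
Step 2: cell (3,3)='T' (+2 fires, +1 burnt)
Step 3: cell (3,3)='T' (+2 fires, +2 burnt)
Step 4: cell (3,3)='T' (+4 fires, +2 burnt)
Step 5: cell (3,3)='F' (+5 fires, +4 burnt)
  -> target ignites at step 5
Step 6: cell (3,3)='.' (+4 fires, +5 burnt)
Step 7: cell (3,3)='.' (+2 fires, +4 burnt)
Step 8: cell (3,3)='.' (+0 fires, +2 burnt)
  fire out at step 8

5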